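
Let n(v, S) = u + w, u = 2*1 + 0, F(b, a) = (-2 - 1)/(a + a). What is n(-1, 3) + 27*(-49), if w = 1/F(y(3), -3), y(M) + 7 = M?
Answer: -1319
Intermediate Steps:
y(M) = -7 + M
F(b, a) = -3/(2*a) (F(b, a) = -3*1/(2*a) = -3/(2*a))
w = 2 (w = 1/(-3/2/(-3)) = 1/(-3/2*(-⅓)) = 1/(½) = 2)
u = 2 (u = 2 + 0 = 2)
n(v, S) = 4 (n(v, S) = 2 + 2 = 4)
n(-1, 3) + 27*(-49) = 4 + 27*(-49) = 4 - 1323 = -1319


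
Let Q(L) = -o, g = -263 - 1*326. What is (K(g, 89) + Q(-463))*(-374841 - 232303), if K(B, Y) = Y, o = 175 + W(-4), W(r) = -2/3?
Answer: 155428864/3 ≈ 5.1810e+7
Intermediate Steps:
W(r) = -⅔ (W(r) = -2*⅓ = -⅔)
o = 523/3 (o = 175 - ⅔ = 523/3 ≈ 174.33)
g = -589 (g = -263 - 326 = -589)
Q(L) = -523/3 (Q(L) = -1*523/3 = -523/3)
(K(g, 89) + Q(-463))*(-374841 - 232303) = (89 - 523/3)*(-374841 - 232303) = -256/3*(-607144) = 155428864/3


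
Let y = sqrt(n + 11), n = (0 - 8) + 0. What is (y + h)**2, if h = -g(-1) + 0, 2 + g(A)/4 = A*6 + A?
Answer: (36 + sqrt(3))**2 ≈ 1423.7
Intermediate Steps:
g(A) = -8 + 28*A (g(A) = -8 + 4*(A*6 + A) = -8 + 4*(6*A + A) = -8 + 4*(7*A) = -8 + 28*A)
n = -8 (n = -8 + 0 = -8)
h = 36 (h = -(-8 + 28*(-1)) + 0 = -(-8 - 28) + 0 = -1*(-36) + 0 = 36 + 0 = 36)
y = sqrt(3) (y = sqrt(-8 + 11) = sqrt(3) ≈ 1.7320)
(y + h)**2 = (sqrt(3) + 36)**2 = (36 + sqrt(3))**2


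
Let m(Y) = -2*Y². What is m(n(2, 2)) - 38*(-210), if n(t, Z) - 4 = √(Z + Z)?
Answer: 7908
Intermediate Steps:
n(t, Z) = 4 + √2*√Z (n(t, Z) = 4 + √(Z + Z) = 4 + √(2*Z) = 4 + √2*√Z)
m(n(2, 2)) - 38*(-210) = -2*(4 + √2*√2)² - 38*(-210) = -2*(4 + 2)² + 7980 = -2*6² + 7980 = -2*36 + 7980 = -72 + 7980 = 7908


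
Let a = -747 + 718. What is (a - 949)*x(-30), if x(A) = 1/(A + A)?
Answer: 163/10 ≈ 16.300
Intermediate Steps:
x(A) = 1/(2*A)
a = -29
(a - 949)*x(-30) = (-29 - 949)*((½)/(-30)) = -489*(-1)/30 = -978*(-1/60) = 163/10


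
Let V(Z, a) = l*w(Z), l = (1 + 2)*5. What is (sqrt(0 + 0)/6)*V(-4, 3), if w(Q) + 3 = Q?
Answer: 0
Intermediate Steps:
w(Q) = -3 + Q
l = 15 (l = 3*5 = 15)
V(Z, a) = -45 + 15*Z (V(Z, a) = 15*(-3 + Z) = -45 + 15*Z)
(sqrt(0 + 0)/6)*V(-4, 3) = (sqrt(0 + 0)/6)*(-45 + 15*(-4)) = (sqrt(0)/6)*(-45 - 60) = ((1/6)*0)*(-105) = 0*(-105) = 0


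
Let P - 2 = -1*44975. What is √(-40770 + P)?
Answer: 3*I*√9527 ≈ 292.82*I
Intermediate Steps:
P = -44973 (P = 2 - 1*44975 = 2 - 44975 = -44973)
√(-40770 + P) = √(-40770 - 44973) = √(-85743) = 3*I*√9527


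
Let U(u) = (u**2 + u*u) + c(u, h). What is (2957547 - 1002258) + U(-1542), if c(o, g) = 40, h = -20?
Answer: 6710857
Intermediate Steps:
U(u) = 40 + 2*u**2 (U(u) = (u**2 + u*u) + 40 = (u**2 + u**2) + 40 = 2*u**2 + 40 = 40 + 2*u**2)
(2957547 - 1002258) + U(-1542) = (2957547 - 1002258) + (40 + 2*(-1542)**2) = 1955289 + (40 + 2*2377764) = 1955289 + (40 + 4755528) = 1955289 + 4755568 = 6710857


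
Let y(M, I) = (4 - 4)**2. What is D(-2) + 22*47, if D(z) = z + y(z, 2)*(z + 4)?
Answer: 1032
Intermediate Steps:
y(M, I) = 0 (y(M, I) = 0**2 = 0)
D(z) = z (D(z) = z + 0*(z + 4) = z + 0*(4 + z) = z + 0 = z)
D(-2) + 22*47 = -2 + 22*47 = -2 + 1034 = 1032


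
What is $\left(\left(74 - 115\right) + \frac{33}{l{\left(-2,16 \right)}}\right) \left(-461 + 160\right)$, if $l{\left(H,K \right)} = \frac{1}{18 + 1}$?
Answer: $-176386$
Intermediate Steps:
$l{\left(H,K \right)} = \frac{1}{19}$
$\left(\left(74 - 115\right) + \frac{33}{l{\left(-2,16 \right)}}\right) \left(-461 + 160\right) = \left(\left(74 - 115\right) + 33 \frac{1}{\frac{1}{19}}\right) \left(-461 + 160\right) = \left(\left(74 - 115\right) + 33 \cdot 19\right) \left(-301\right) = \left(-41 + 627\right) \left(-301\right) = 586 \left(-301\right) = -176386$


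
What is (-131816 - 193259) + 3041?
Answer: -322034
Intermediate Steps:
(-131816 - 193259) + 3041 = -325075 + 3041 = -322034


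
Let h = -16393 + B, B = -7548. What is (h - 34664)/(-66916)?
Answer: 58605/66916 ≈ 0.87580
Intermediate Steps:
h = -23941 (h = -16393 - 7548 = -23941)
(h - 34664)/(-66916) = (-23941 - 34664)/(-66916) = -58605*(-1/66916) = 58605/66916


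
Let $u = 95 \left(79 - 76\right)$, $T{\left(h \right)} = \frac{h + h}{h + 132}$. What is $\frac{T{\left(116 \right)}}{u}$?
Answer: $\frac{29}{8835} \approx 0.0032824$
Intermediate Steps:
$T{\left(h \right)} = \frac{2 h}{132 + h}$
$u = 285$ ($u = 95 \cdot 3 = 285$)
$\frac{T{\left(116 \right)}}{u} = \frac{2 \cdot 116 \frac{1}{132 + 116}}{285} = 2 \cdot 116 \cdot \frac{1}{248} \cdot \frac{1}{285} = \frac{29}{31} \cdot \frac{1}{285} = \frac{29}{8835}$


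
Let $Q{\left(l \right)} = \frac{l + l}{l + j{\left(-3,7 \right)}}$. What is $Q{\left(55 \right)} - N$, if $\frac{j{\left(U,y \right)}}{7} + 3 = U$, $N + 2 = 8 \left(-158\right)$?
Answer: $\frac{16568}{13} \approx 1274.5$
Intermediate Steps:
$N = -1266$ ($N = -2 + 8 \left(-158\right) = -2 - 1264 = -1266$)
$j{\left(U,y \right)} = -21 + 7 U$
$Q{\left(l \right)} = \frac{2 l}{-42 + l}$ ($Q{\left(l \right)} = \frac{l + l}{l + \left(-21 + 7 \left(-3\right)\right)} = \frac{2 l}{l - 42} = \frac{2 l}{-42 + l}$)
$Q{\left(55 \right)} - N = 2 \cdot 55 \frac{1}{-42 + 55} - -1266 = 2 \cdot 55 \cdot \frac{1}{13} + 1266 = \frac{110}{13} + 1266 = \frac{16568}{13}$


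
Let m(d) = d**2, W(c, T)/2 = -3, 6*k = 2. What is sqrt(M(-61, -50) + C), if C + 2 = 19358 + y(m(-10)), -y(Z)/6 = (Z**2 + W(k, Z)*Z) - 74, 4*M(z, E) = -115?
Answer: I*sqrt(146515)/2 ≈ 191.39*I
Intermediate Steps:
k = 1/3 (k = (1/6)*2 = 1/3 ≈ 0.33333)
W(c, T) = -6 (W(c, T) = 2*(-3) = -6)
M(z, E) = -115/4 (M(z, E) = (1/4)*(-115) = -115/4)
y(Z) = 444 - 6*Z**2 + 36*Z (y(Z) = -6*((Z**2 - 6*Z) - 74) = -6*(-74 + Z**2 - 6*Z) = 444 - 6*Z**2 + 36*Z)
C = -36600 (C = -2 + (19358 + (444 - 6*((-10)**2)**2 + 36*(-10)**2)) = -2 + (19358 + (444 - 6*100**2 + 36*100)) = -2 + (19358 + (444 - 6*10000 + 3600)) = -2 + (19358 + (444 - 60000 + 3600)) = -2 + (19358 - 55956) = -2 - 36598 = -36600)
sqrt(M(-61, -50) + C) = sqrt(-115/4 - 36600) = sqrt(-146515/4) = I*sqrt(146515)/2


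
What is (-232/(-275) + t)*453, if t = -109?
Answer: -13473579/275 ≈ -48995.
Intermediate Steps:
(-232/(-275) + t)*453 = (-232/(-275) - 109)*453 = (-232*(-1/275) - 109)*453 = (232/275 - 109)*453 = -29743/275*453 = -13473579/275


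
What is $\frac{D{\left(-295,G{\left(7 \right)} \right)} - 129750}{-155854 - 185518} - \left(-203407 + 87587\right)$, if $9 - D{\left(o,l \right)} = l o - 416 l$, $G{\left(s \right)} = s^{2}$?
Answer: $\frac{19768899971}{170686} \approx 1.1582 \cdot 10^{5}$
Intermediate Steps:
$D{\left(o,l \right)} = 9 + 416 l - l o$ ($D{\left(o,l \right)} = 9 - \left(l o - 416 l\right) = 9 - \left(- 416 l + l o\right) = 9 + 416 l - l o$)
$\frac{D{\left(-295,G{\left(7 \right)} \right)} - 129750}{-155854 - 185518} - \left(-203407 + 87587\right) = \frac{\left(9 + 416 \cdot 7^{2} - 7^{2} \left(-295\right)\right) - 129750}{-155854 - 185518} - \left(-203407 + 87587\right) = \frac{\left(9 + 416 \cdot 49 - 49 \left(-295\right)\right) - 129750}{-341372} - -115820 = \left(\left(9 + 20384 + 14455\right) - 129750\right) \left(- \frac{1}{341372}\right) + 115820 = \left(34848 - 129750\right) \left(- \frac{1}{341372}\right) + 115820 = \left(-94902\right) \left(- \frac{1}{341372}\right) + 115820 = \frac{47451}{170686} + 115820 = \frac{19768899971}{170686}$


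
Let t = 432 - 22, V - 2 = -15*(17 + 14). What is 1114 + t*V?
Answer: -188716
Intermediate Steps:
V = -463 (V = 2 - 15*(17 + 14) = 2 - 15*31 = 2 - 465 = -463)
t = 410
1114 + t*V = 1114 + 410*(-463) = 1114 - 189830 = -188716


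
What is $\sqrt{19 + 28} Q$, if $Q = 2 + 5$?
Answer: $7 \sqrt{47} \approx 47.99$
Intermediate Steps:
$Q = 7$
$\sqrt{19 + 28} Q = \sqrt{19 + 28} \cdot 7 = \sqrt{47} \cdot 7 = 7 \sqrt{47}$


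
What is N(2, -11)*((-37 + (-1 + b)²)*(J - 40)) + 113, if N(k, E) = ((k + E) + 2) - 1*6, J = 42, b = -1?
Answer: 971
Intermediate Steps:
N(k, E) = -4 + E + k (N(k, E) = ((E + k) + 2) - 6 = (2 + E + k) - 6 = -4 + E + k)
N(2, -11)*((-37 + (-1 + b)²)*(J - 40)) + 113 = (-4 - 11 + 2)*((-37 + (-1 - 1)²)*(42 - 40)) + 113 = -13*(-37 + (-2)²)*2 + 113 = -13*(-37 + 4)*2 + 113 = -(-429)*2 + 113 = -13*(-66) + 113 = 858 + 113 = 971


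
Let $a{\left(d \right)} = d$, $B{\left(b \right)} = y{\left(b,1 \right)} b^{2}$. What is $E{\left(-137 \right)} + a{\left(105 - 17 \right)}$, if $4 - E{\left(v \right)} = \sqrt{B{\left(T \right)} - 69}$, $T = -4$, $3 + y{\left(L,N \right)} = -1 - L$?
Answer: $92 - i \sqrt{69} \approx 92.0 - 8.3066 i$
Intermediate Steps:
$y{\left(L,N \right)} = -4 - L$ ($y{\left(L,N \right)} = -3 - \left(1 + L\right) = -4 - L$)
$B{\left(b \right)} = b^{2} \left(-4 - b\right)$ ($B{\left(b \right)} = \left(-4 - b\right) b^{2} = b^{2} \left(-4 - b\right)$)
$E{\left(v \right)} = 4 - i \sqrt{69}$ ($E{\left(v \right)} = 4 - \sqrt{\left(-4\right)^{2} \left(-4 - -4\right) - 69} = 4 - \sqrt{16 \left(-4 + 4\right) - 69} = 4 - \sqrt{16 \cdot 0 - 69} = 4 - \sqrt{0 - 69} = 4 - \sqrt{-69} = 4 - i \sqrt{69}$)
$E{\left(-137 \right)} + a{\left(105 - 17 \right)} = \left(4 - i \sqrt{69}\right) + \left(105 - 17\right) = \left(4 - i \sqrt{69}\right) + 88 = 92 - i \sqrt{69}$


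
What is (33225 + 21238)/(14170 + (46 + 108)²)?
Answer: 54463/37886 ≈ 1.4375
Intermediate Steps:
(33225 + 21238)/(14170 + (46 + 108)²) = 54463/(14170 + 154²) = 54463/(14170 + 23716) = 54463/37886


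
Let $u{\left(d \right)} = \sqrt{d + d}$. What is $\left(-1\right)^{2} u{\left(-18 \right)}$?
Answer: $6 i \approx 6.0 i$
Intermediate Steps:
$u{\left(d \right)} = \sqrt{2} \sqrt{d}$ ($u{\left(d \right)} = \sqrt{2 d} = \sqrt{2} \sqrt{d}$)
$\left(-1\right)^{2} u{\left(-18 \right)} = \left(-1\right)^{2} \sqrt{2} \sqrt{-18} = 1 \sqrt{2} \cdot 3 i \sqrt{2} = 1 \cdot 6 i = 6 i$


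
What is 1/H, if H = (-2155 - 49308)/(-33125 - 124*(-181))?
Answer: 11/53 ≈ 0.20755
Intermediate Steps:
H = 53/11 (H = -51463/(-33125 + 22444) = -51463/(-10681) = -51463*(-1/10681) = 53/11 ≈ 4.8182)
1/H = 1/(53/11) = 11/53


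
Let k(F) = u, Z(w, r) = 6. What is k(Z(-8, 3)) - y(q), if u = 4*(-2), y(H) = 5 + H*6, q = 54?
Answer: -337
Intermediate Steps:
y(H) = 5 + 6*H
u = -8
k(F) = -8
k(Z(-8, 3)) - y(q) = -8 - (5 + 6*54) = -8 - (5 + 324) = -8 - 1*329 = -8 - 329 = -337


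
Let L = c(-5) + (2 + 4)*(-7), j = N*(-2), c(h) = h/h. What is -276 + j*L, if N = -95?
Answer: -8066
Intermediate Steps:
c(h) = 1
j = 190 (j = -95*(-2) = 190)
L = -41 (L = 1 + (2 + 4)*(-7) = 1 + 6*(-7) = 1 - 42 = -41)
-276 + j*L = -276 + 190*(-41) = -276 - 7790 = -8066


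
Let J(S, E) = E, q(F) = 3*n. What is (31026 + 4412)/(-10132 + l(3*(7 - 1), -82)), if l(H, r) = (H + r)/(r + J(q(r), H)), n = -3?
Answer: -35438/10131 ≈ -3.4980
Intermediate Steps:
q(F) = -9 (q(F) = 3*(-3) = -9)
l(H, r) = 1 (l(H, r) = (H + r)/(r + H) = (H + r)/(H + r) = 1)
(31026 + 4412)/(-10132 + l(3*(7 - 1), -82)) = (31026 + 4412)/(-10132 + 1) = 35438/(-10131) = 35438*(-1/10131) = -35438/10131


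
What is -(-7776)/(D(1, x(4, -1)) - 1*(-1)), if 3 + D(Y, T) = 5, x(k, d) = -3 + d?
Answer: 2592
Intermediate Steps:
D(Y, T) = 2 (D(Y, T) = -3 + 5 = 2)
-(-7776)/(D(1, x(4, -1)) - 1*(-1)) = -(-7776)/(2 - 1*(-1)) = -(-7776)/(2 + 1) = -(-7776)/3 = -108*(-24) = 2592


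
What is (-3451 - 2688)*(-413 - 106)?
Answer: 3186141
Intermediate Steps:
(-3451 - 2688)*(-413 - 106) = -6139*(-519) = 3186141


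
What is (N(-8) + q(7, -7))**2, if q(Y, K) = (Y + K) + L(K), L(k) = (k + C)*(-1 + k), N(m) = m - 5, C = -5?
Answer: 6889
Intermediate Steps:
N(m) = -5 + m
L(k) = (-1 + k)*(-5 + k) (L(k) = (k - 5)*(-1 + k) = (-5 + k)*(-1 + k) = (-1 + k)*(-5 + k))
q(Y, K) = 5 + Y + K**2 - 5*K (q(Y, K) = (Y + K) + (5 + K**2 - 6*K) = (K + Y) + (5 + K**2 - 6*K) = 5 + Y + K**2 - 5*K)
(N(-8) + q(7, -7))**2 = ((-5 - 8) + (5 + 7 + (-7)**2 - 5*(-7)))**2 = (-13 + (5 + 7 + 49 + 35))**2 = (-13 + 96)**2 = 83**2 = 6889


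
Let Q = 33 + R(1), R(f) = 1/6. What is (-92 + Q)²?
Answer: 124609/36 ≈ 3461.4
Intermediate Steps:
R(f) = ⅙
Q = 199/6 (Q = 33 + ⅙ = 199/6 ≈ 33.167)
(-92 + Q)² = (-92 + 199/6)² = (-353/6)² = 124609/36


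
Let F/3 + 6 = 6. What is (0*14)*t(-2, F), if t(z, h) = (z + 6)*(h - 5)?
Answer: 0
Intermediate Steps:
F = 0 (F = -18 + 3*6 = -18 + 18 = 0)
t(z, h) = (-5 + h)*(6 + z) (t(z, h) = (6 + z)*(-5 + h) = (-5 + h)*(6 + z))
(0*14)*t(-2, F) = (0*14)*(-30 - 5*(-2) + 6*0 + 0*(-2)) = 0*(-30 + 10 + 0 + 0) = 0*(-20) = 0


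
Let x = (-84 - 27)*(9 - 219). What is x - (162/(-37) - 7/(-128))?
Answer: 110416637/4736 ≈ 23314.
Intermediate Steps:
x = 23310 (x = -111*(-210) = 23310)
x - (162/(-37) - 7/(-128)) = 23310 - (162/(-37) - 7/(-128)) = 23310 - (162*(-1/37) - 7*(-1/128)) = 23310 - (-162/37 + 7/128) = 23310 - 1*(-20477/4736) = 23310 + 20477/4736 = 110416637/4736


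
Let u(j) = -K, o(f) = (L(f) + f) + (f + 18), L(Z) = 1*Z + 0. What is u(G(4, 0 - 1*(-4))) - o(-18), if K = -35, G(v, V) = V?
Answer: 71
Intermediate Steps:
L(Z) = Z (L(Z) = Z + 0 = Z)
o(f) = 18 + 3*f (o(f) = (f + f) + (f + 18) = 2*f + (18 + f) = 18 + 3*f)
u(j) = 35 (u(j) = -1*(-35) = 35)
u(G(4, 0 - 1*(-4))) - o(-18) = 35 - (18 + 3*(-18)) = 35 - (18 - 54) = 35 - 1*(-36) = 35 + 36 = 71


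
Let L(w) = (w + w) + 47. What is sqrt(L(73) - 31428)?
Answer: I*sqrt(31235) ≈ 176.73*I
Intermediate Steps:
L(w) = 47 + 2*w (L(w) = 2*w + 47 = 47 + 2*w)
sqrt(L(73) - 31428) = sqrt((47 + 2*73) - 31428) = sqrt((47 + 146) - 31428) = sqrt(193 - 31428) = sqrt(-31235) = I*sqrt(31235)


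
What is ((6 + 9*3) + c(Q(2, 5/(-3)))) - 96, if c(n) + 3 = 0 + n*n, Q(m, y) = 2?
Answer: -62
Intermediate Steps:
c(n) = -3 + n² (c(n) = -3 + (0 + n*n) = -3 + (0 + n²) = -3 + n²)
((6 + 9*3) + c(Q(2, 5/(-3)))) - 96 = ((6 + 9*3) + (-3 + 2²)) - 96 = ((6 + 27) + (-3 + 4)) - 96 = (33 + 1) - 96 = 34 - 96 = -62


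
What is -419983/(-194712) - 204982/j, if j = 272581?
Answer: 74566930939/53074791672 ≈ 1.4049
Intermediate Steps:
-419983/(-194712) - 204982/j = -419983/(-194712) - 204982/272581 = -419983*(-1/194712) - 204982*1/272581 = 419983/194712 - 204982/272581 = 74566930939/53074791672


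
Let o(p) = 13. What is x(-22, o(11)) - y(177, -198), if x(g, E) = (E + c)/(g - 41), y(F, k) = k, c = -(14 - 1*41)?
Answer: 12434/63 ≈ 197.36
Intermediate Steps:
c = 27 (c = -(14 - 41) = -1*(-27) = 27)
x(g, E) = (27 + E)/(-41 + g) (x(g, E) = (E + 27)/(g - 41) = (27 + E)/(-41 + g))
x(-22, o(11)) - y(177, -198) = (27 + 13)/(-41 - 22) - 1*(-198) = 40/(-63) + 198 = -1/63*40 + 198 = -40/63 + 198 = 12434/63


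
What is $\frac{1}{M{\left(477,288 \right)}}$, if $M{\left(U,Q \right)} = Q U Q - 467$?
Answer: $\frac{1}{39563821} \approx 2.5276 \cdot 10^{-8}$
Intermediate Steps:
$M{\left(U,Q \right)} = -467 + U Q^{2}$ ($M{\left(U,Q \right)} = U Q^{2} - 467 = -467 + U Q^{2}$)
$\frac{1}{M{\left(477,288 \right)}} = \frac{1}{-467 + 477 \cdot 288^{2}} = \frac{1}{-467 + 477 \cdot 82944} = \frac{1}{-467 + 39564288} = \frac{1}{39563821}$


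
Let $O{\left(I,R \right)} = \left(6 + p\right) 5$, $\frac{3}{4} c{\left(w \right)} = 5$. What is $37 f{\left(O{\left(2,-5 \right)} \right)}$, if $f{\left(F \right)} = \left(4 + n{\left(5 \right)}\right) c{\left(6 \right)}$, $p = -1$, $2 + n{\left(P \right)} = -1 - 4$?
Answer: $-740$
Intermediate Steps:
$c{\left(w \right)} = \frac{20}{3}$ ($c{\left(w \right)} = \frac{4}{3} \cdot 5 = \frac{20}{3}$)
$n{\left(P \right)} = -7$ ($n{\left(P \right)} = -2 - 5 = -7$)
$O{\left(I,R \right)} = 25$ ($O{\left(I,R \right)} = \left(6 - 1\right) 5 = 5 \cdot 5 = 25$)
$f{\left(F \right)} = -20$ ($f{\left(F \right)} = \left(4 - 7\right) \frac{20}{3} = \left(-3\right) \frac{20}{3} = -20$)
$37 f{\left(O{\left(2,-5 \right)} \right)} = 37 \left(-20\right) = -740$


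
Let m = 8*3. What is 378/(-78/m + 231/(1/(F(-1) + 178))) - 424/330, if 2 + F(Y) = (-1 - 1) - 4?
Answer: -33048724/25916055 ≈ -1.2752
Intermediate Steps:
F(Y) = -8 (F(Y) = -2 + ((-1 - 1) - 4) = -2 + (-2 - 4) = -2 - 6 = -8)
m = 24
378/(-78/m + 231/(1/(F(-1) + 178))) - 424/330 = 378/(-78/24 + 231/(1/(-8 + 178))) - 424/330 = 378/(-78*1/24 + 231/(1/170)) - 424*1/330 = 378/(-13/4 + 231/(1/170)) - 212/165 = 378/(-13/4 + 231*170) - 212/165 = 378/(-13/4 + 39270) - 212/165 = 378/(157067/4) - 212/165 = 378*(4/157067) - 212/165 = 1512/157067 - 212/165 = -33048724/25916055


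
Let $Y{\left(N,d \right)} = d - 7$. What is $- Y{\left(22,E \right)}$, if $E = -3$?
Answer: $10$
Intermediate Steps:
$Y{\left(N,d \right)} = -7 + d$ ($Y{\left(N,d \right)} = d - 7 = -7 + d$)
$- Y{\left(22,E \right)} = - (-7 - 3) = \left(-1\right) \left(-10\right) = 10$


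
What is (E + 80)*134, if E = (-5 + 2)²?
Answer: 11926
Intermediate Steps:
E = 9 (E = (-3)² = 9)
(E + 80)*134 = (9 + 80)*134 = 89*134 = 11926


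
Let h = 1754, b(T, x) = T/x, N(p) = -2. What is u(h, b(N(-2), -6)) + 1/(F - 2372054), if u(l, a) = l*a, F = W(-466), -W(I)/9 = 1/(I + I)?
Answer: 3877663072730/6632262957 ≈ 584.67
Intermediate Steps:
W(I) = -9/(2*I) (W(I) = -9/(I + I) = -9*1/(2*I) = -9/(2*I))
F = 9/932 (F = -9/2/(-466) = -9/2*(-1/466) = 9/932 ≈ 0.0096567)
u(l, a) = a*l
u(h, b(N(-2), -6)) + 1/(F - 2372054) = -2/(-6)*1754 + 1/(9/932 - 2372054) = -2*(-⅙)*1754 + 1/(-2210754319/932) = (⅓)*1754 - 932/2210754319 = 1754/3 - 932/2210754319 = 3877663072730/6632262957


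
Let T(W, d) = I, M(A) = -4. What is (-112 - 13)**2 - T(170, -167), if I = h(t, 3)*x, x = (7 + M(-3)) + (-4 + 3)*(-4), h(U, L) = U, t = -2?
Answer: 15639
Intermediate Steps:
x = 7 (x = (7 - 4) + (-4 + 3)*(-4) = 3 - 1*(-4) = 3 + 4 = 7)
I = -14 (I = -2*7 = -14)
T(W, d) = -14
(-112 - 13)**2 - T(170, -167) = (-112 - 13)**2 - 1*(-14) = (-125)**2 + 14 = 15625 + 14 = 15639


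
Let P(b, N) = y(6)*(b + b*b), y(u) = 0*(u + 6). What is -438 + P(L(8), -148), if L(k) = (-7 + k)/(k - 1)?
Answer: -438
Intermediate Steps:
L(k) = (-7 + k)/(-1 + k)
y(u) = 0 (y(u) = 0*(6 + u) = 0)
P(b, N) = 0 (P(b, N) = 0*(b + b*b) = 0*(b + b**2) = 0)
-438 + P(L(8), -148) = -438 + 0 = -438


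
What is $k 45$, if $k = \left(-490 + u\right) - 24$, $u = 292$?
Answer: $-9990$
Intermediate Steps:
$k = -222$ ($k = \left(-490 + 292\right) - 24 = -198 - 24 = -222$)
$k 45 = \left(-222\right) 45 = -9990$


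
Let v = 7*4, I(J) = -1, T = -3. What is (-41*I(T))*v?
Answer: 1148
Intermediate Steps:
v = 28
(-41*I(T))*v = -41*(-1)*28 = 41*28 = 1148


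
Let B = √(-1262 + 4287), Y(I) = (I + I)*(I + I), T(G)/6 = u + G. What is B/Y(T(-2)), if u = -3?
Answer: 11/720 ≈ 0.015278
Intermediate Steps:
T(G) = -18 + 6*G (T(G) = 6*(-3 + G) = -18 + 6*G)
Y(I) = 4*I² (Y(I) = (2*I)*(2*I) = 4*I²)
B = 55 (B = √3025 = 55)
B/Y(T(-2)) = 55/((4*(-18 + 6*(-2))²)) = 55/((4*(-18 - 12)²)) = 55/((4*(-30)²)) = 55/((4*900)) = 55/3600 = 55*(1/3600) = 11/720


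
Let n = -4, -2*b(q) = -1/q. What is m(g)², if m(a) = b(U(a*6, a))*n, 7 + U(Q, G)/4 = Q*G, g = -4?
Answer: 1/31684 ≈ 3.1562e-5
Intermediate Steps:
U(Q, G) = -28 + 4*G*Q (U(Q, G) = -28 + 4*(Q*G) = -28 + 4*(G*Q) = -28 + 4*G*Q)
b(q) = 1/(2*q) (b(q) = -(-1)/(2*q) = 1/(2*q))
m(a) = -2/(-28 + 24*a²) (m(a) = (1/(2*(-28 + 4*a*(a*6))))*(-4) = (1/(2*(-28 + 4*a*(6*a))))*(-4) = (1/(2*(-28 + 24*a²)))*(-4) = -2/(-28 + 24*a²))
m(g)² = (-1/(-14 + 12*(-4)²))² = (-1/(-14 + 12*16))² = (-1/(-14 + 192))² = (-1/178)² = 1/31684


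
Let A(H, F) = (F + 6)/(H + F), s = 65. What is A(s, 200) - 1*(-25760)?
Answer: 6826606/265 ≈ 25761.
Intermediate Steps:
A(H, F) = (6 + F)/(F + H)
A(s, 200) - 1*(-25760) = (6 + 200)/(200 + 65) - 1*(-25760) = 206/265 + 25760 = 6826606/265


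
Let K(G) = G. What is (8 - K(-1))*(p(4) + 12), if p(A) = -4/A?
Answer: 99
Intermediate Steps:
(8 - K(-1))*(p(4) + 12) = (8 - 1*(-1))*(-4/4 + 12) = (8 + 1)*(-4*1/4 + 12) = 9*(-1 + 12) = 9*11 = 99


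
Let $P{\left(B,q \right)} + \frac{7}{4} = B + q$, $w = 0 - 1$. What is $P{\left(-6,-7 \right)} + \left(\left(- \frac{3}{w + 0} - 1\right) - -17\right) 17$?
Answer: $\frac{1233}{4} \approx 308.25$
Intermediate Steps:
$w = -1$
$P{\left(B,q \right)} = - \frac{7}{4} + B + q$ ($P{\left(B,q \right)} = - \frac{7}{4} + \left(B + q\right) = - \frac{7}{4} + B + q$)
$P{\left(-6,-7 \right)} + \left(\left(- \frac{3}{w + 0} - 1\right) - -17\right) 17 = \left(- \frac{7}{4} - 6 - 7\right) + \left(\left(- \frac{3}{-1 + 0} - 1\right) - -17\right) 17 = - \frac{59}{4} + \left(\left(- \frac{3}{-1} - 1\right) + 17\right) 17 = - \frac{59}{4} + \left(\left(\left(-3\right) \left(-1\right) - 1\right) + 17\right) 17 = - \frac{59}{4} + \left(\left(3 - 1\right) + 17\right) 17 = - \frac{59}{4} + \left(2 + 17\right) 17 = - \frac{59}{4} + 19 \cdot 17 = - \frac{59}{4} + 323 = \frac{1233}{4}$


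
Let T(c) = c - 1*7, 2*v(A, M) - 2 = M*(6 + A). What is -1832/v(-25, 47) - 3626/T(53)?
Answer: -1531111/20493 ≈ -74.714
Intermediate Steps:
v(A, M) = 1 + M*(6 + A)/2 (v(A, M) = 1 + (M*(6 + A))/2 = 1 + M*(6 + A)/2)
T(c) = -7 + c (T(c) = c - 7 = -7 + c)
-1832/v(-25, 47) - 3626/T(53) = -1832/(1 + 3*47 + (½)*(-25)*47) - 3626/(-7 + 53) = -1832/(1 + 141 - 1175/2) - 3626/46 = -1832/(-891/2) - 3626*1/46 = -1832*(-2/891) - 1813/23 = 3664/891 - 1813/23 = -1531111/20493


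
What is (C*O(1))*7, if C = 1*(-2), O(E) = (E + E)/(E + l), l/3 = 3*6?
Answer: -28/55 ≈ -0.50909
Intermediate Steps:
l = 54 (l = 3*(3*6) = 3*18 = 54)
O(E) = 2*E/(54 + E) (O(E) = (E + E)/(E + 54) = (2*E)/(54 + E) = 2*E/(54 + E))
C = -2
(C*O(1))*7 = -4/(54 + 1)*7 = -4/55*7 = -28/55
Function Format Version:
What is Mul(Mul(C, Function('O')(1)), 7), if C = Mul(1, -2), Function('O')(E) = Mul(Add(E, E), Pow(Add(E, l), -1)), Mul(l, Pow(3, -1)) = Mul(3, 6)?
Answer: Rational(-28, 55) ≈ -0.50909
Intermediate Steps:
l = 54 (l = Mul(3, Mul(3, 6)) = Mul(3, 18) = 54)
Function('O')(E) = Mul(2, E, Pow(Add(54, E), -1)) (Function('O')(E) = Mul(Add(E, E), Pow(Add(E, 54), -1)) = Mul(Mul(2, E), Pow(Add(54, E), -1)) = Mul(2, E, Pow(Add(54, E), -1)))
C = -2
Mul(Mul(C, Function('O')(1)), 7) = Mul(Mul(-2, Mul(2, 1, Pow(Add(54, 1), -1))), 7) = Mul(Mul(-2, Mul(2, 1, Pow(55, -1))), 7) = Mul(Mul(-2, Mul(2, 1, Rational(1, 55))), 7) = Mul(Mul(-2, Rational(2, 55)), 7) = Mul(Rational(-4, 55), 7) = Rational(-28, 55)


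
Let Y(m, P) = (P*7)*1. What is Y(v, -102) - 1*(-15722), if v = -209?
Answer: 15008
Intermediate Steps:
Y(m, P) = 7*P (Y(m, P) = (7*P)*1 = 7*P)
Y(v, -102) - 1*(-15722) = 7*(-102) - 1*(-15722) = -714 + 15722 = 15008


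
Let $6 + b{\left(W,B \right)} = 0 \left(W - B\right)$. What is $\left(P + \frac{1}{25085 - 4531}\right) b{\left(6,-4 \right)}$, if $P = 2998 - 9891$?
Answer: $\frac{425036163}{10277} \approx 41358.0$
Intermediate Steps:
$b{\left(W,B \right)} = -6$ ($b{\left(W,B \right)} = -6 + 0 \left(W - B\right) = -6 + 0 = -6$)
$P = -6893$ ($P = 2998 - 9891 = -6893$)
$\left(P + \frac{1}{25085 - 4531}\right) b{\left(6,-4 \right)} = \left(-6893 + \frac{1}{25085 - 4531}\right) \left(-6\right) = \left(-6893 + \frac{1}{20554}\right) \left(-6\right) = \left(- \frac{141678721}{20554}\right) \left(-6\right) = \frac{425036163}{10277}$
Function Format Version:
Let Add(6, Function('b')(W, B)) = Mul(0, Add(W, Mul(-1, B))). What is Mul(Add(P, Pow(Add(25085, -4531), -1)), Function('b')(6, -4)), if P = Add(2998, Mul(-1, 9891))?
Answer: Rational(425036163, 10277) ≈ 41358.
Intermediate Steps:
Function('b')(W, B) = -6 (Function('b')(W, B) = Add(-6, Mul(0, Add(W, Mul(-1, B)))) = Add(-6, 0) = -6)
P = -6893 (P = Add(2998, -9891) = -6893)
Mul(Add(P, Pow(Add(25085, -4531), -1)), Function('b')(6, -4)) = Mul(Add(-6893, Pow(Add(25085, -4531), -1)), -6) = Mul(Add(-6893, Pow(20554, -1)), -6) = Mul(Add(-6893, Rational(1, 20554)), -6) = Mul(Rational(-141678721, 20554), -6) = Rational(425036163, 10277)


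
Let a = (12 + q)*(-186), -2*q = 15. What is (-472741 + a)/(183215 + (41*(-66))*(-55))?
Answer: -67654/47435 ≈ -1.4262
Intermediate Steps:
q = -15/2 (q = -1/2*15 = -15/2 ≈ -7.5000)
a = -837 (a = (12 - 15/2)*(-186) = (9/2)*(-186) = -837)
(-472741 + a)/(183215 + (41*(-66))*(-55)) = (-472741 - 837)/(183215 + (41*(-66))*(-55)) = -473578/(183215 - 2706*(-55)) = -473578/(183215 + 148830) = -473578/332045 = -473578*1/332045 = -67654/47435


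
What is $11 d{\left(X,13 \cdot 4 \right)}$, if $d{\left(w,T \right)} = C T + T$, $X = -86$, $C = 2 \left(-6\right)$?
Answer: $-6292$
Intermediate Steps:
$C = -12$
$d{\left(w,T \right)} = - 11 T$ ($d{\left(w,T \right)} = - 12 T + T = - 11 T$)
$11 d{\left(X,13 \cdot 4 \right)} = 11 \left(- 11 \cdot 13 \cdot 4\right) = 11 \left(\left(-11\right) 52\right) = 11 \left(-572\right) = -6292$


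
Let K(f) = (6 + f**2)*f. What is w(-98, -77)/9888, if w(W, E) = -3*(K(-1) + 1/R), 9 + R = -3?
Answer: 85/39552 ≈ 0.0021491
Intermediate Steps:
K(f) = f*(6 + f**2)
R = -12 (R = -9 - 3 = -12)
w(W, E) = 85/4 (w(W, E) = -3*(-(6 + (-1)**2) + 1/(-12)) = -3*(-(6 + 1) - 1/12) = -3*(-1*7 - 1/12) = -3*(-7 - 1/12) = -3*(-85/12) = 85/4)
w(-98, -77)/9888 = (85/4)/9888 = (85/4)*(1/9888) = 85/39552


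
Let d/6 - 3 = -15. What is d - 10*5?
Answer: -122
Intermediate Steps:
d = -72 (d = 18 + 6*(-15) = 18 - 90 = -72)
d - 10*5 = -72 - 10*5 = -72 - 50 = -122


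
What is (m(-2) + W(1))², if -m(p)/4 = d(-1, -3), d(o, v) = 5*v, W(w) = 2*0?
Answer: 3600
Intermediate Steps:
W(w) = 0
m(p) = 60 (m(p) = -20*(-3) = -4*(-15) = 60)
(m(-2) + W(1))² = (60 + 0)² = 60² = 3600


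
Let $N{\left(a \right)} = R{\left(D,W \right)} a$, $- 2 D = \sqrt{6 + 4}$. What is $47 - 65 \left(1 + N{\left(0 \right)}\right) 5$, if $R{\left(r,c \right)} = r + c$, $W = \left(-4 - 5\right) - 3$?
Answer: $-278$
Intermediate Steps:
$D = - \frac{\sqrt{10}}{2}$ ($D = - \frac{\sqrt{6 + 4}}{2} = - \frac{\sqrt{10}}{2} \approx -1.5811$)
$W = -12$ ($W = -9 - 3 = -12$)
$R{\left(r,c \right)} = c + r$
$N{\left(a \right)} = a \left(-12 - \frac{\sqrt{10}}{2}\right)$ ($N{\left(a \right)} = \left(-12 - \frac{\sqrt{10}}{2}\right) a = a \left(-12 - \frac{\sqrt{10}}{2}\right)$)
$47 - 65 \left(1 + N{\left(0 \right)}\right) 5 = 47 - 65 \left(1 - 0 \left(24 + \sqrt{10}\right)\right) 5 = 47 - 65 \left(1 + 0\right) 5 = 47 - 65 \cdot 1 \cdot 5 = 47 - 325 = -278$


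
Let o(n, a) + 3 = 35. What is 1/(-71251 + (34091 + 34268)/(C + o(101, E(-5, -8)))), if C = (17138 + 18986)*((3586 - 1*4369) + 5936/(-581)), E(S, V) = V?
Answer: -2378293132/169455769621929 ≈ -1.4035e-5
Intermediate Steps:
o(n, a) = 32 (o(n, a) = -3 + 35 = 32)
C = -2378295788/83 (C = 36124*((3586 - 4369) + 5936*(-1/581)) = 36124*(-783 - 848/83) = 36124*(-65837/83) = -2378295788/83 ≈ -2.8654e+7)
1/(-71251 + (34091 + 34268)/(C + o(101, E(-5, -8)))) = 1/(-71251 + (34091 + 34268)/(-2378295788/83 + 32)) = 1/(-71251 + 68359/(-2378293132/83)) = 1/(-71251 + 68359*(-83/2378293132)) = 1/(-71251 - 5673797/2378293132) = 1/(-169455769621929/2378293132) = -2378293132/169455769621929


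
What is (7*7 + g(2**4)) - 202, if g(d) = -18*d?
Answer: -441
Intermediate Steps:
(7*7 + g(2**4)) - 202 = (7*7 - 18*2**4) - 202 = (49 - 18*16) - 202 = (49 - 288) - 202 = -239 - 202 = -441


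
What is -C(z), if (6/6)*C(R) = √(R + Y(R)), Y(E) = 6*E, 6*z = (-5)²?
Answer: -5*√42/6 ≈ -5.4006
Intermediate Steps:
z = 25/6 (z = (⅙)*(-5)² = (⅙)*25 = 25/6 ≈ 4.1667)
C(R) = √7*√R (C(R) = √(R + 6*R) = √(7*R) = √7*√R)
-C(z) = -√7*√(25/6) = -√7*5*√6/6 = -5*√42/6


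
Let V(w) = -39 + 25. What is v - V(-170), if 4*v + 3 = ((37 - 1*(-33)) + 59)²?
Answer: 8347/2 ≈ 4173.5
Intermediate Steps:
V(w) = -14
v = 8319/2 (v = -¾ + ((37 - 1*(-33)) + 59)²/4 = -¾ + ((37 + 33) + 59)²/4 = -¾ + (70 + 59)²/4 = -¾ + (¼)*129² = -¾ + (¼)*16641 = -¾ + 16641/4 = 8319/2 ≈ 4159.5)
v - V(-170) = 8319/2 - 1*(-14) = 8319/2 + 14 = 8347/2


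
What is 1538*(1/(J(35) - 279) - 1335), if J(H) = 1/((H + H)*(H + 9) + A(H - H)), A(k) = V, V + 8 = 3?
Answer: -880760011935/428962 ≈ -2.0532e+6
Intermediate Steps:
V = -5 (V = -8 + 3 = -5)
A(k) = -5
J(H) = 1/(-5 + 2*H*(9 + H)) (J(H) = 1/((H + H)*(H + 9) - 5) = 1/((2*H)*(9 + H) - 5) = 1/(2*H*(9 + H) - 5) = 1/(-5 + 2*H*(9 + H)))
1538*(1/(J(35) - 279) - 1335) = 1538*(1/(1/(-5 + 2*35² + 18*35) - 279) - 1335) = 1538*(1/(1/(-5 + 2*1225 + 630) - 279) - 1335) = 1538*(1/(1/(-5 + 2450 + 630) - 279) - 1335) = 1538*(1/(1/3075 - 279) - 1335) = 1538*(1/(-857924/3075) - 1335) = 1538*(-3075/857924 - 1335) = 1538*(-1145331615/857924) = -880760011935/428962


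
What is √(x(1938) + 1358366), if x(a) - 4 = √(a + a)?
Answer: √(1358370 + 2*√969) ≈ 1165.5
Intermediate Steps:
x(a) = 4 + √2*√a (x(a) = 4 + √(a + a) = 4 + √(2*a) = 4 + √2*√a)
√(x(1938) + 1358366) = √((4 + √2*√1938) + 1358366) = √((4 + 2*√969) + 1358366) = √(1358370 + 2*√969)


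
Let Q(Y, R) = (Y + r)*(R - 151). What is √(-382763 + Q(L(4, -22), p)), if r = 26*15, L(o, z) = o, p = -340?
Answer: I*√576217 ≈ 759.09*I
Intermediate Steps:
r = 390
Q(Y, R) = (-151 + R)*(390 + Y) (Q(Y, R) = (Y + 390)*(R - 151) = (390 + Y)*(-151 + R) = (-151 + R)*(390 + Y))
√(-382763 + Q(L(4, -22), p)) = √(-382763 + (-58890 - 151*4 + 390*(-340) - 340*4)) = √(-382763 + (-58890 - 604 - 132600 - 1360)) = √(-382763 - 193454) = √(-576217) = I*√576217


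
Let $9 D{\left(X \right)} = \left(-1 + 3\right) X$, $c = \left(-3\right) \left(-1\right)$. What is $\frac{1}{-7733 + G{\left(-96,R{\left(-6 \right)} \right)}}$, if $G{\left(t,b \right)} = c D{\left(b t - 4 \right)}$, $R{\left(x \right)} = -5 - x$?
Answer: $- \frac{3}{23399} \approx -0.00012821$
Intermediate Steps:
$c = 3$
$D{\left(X \right)} = \frac{2 X}{9}$ ($D{\left(X \right)} = \frac{\left(-1 + 3\right) X}{9} = \frac{2 X}{9}$)
$G{\left(t,b \right)} = - \frac{8}{3} + \frac{2 b t}{3}$ ($G{\left(t,b \right)} = 3 \frac{2 \left(b t - 4\right)}{9} = 3 \frac{2 \left(-4 + b t\right)}{9} = 3 \left(- \frac{8}{9} + \frac{2 b t}{9}\right) = - \frac{8}{3} + \frac{2 b t}{3}$)
$\frac{1}{-7733 + G{\left(-96,R{\left(-6 \right)} \right)}} = \frac{1}{-7733 + \left(- \frac{8}{3} + \frac{2}{3} \left(-5 - -6\right) \left(-96\right)\right)} = \frac{1}{-7733 + \left(- \frac{8}{3} + \frac{2}{3} \left(-5 + 6\right) \left(-96\right)\right)} = \frac{1}{-7733 + \left(- \frac{8}{3} + \frac{2}{3} \cdot 1 \left(-96\right)\right)} = \frac{1}{-7733 - \frac{200}{3}} = \frac{1}{- \frac{23399}{3}} = - \frac{3}{23399}$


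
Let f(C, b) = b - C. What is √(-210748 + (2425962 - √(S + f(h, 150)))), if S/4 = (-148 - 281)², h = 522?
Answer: √(2215214 - 4*√45987) ≈ 1488.1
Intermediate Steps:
S = 736164 (S = 4*(-148 - 281)² = 4*(-429)² = 4*184041 = 736164)
√(-210748 + (2425962 - √(S + f(h, 150)))) = √(-210748 + (2425962 - √(736164 + (150 - 1*522)))) = √(-210748 + (2425962 - √(736164 + (150 - 522)))) = √(-210748 + (2425962 - √(736164 - 372))) = √(-210748 + (2425962 - √735792)) = √(-210748 + (2425962 - 4*√45987)) = √(2215214 - 4*√45987)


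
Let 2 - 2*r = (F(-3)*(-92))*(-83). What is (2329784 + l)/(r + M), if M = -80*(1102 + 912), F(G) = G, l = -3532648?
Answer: 1202864/149665 ≈ 8.0370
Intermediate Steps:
M = -161120 (M = -80*2014 = -161120)
r = 11455 (r = 1 - (-3*(-92))*(-83)/2 = 1 - 138*(-83) = 1 - ½*(-22908) = 1 + 11454 = 11455)
(2329784 + l)/(r + M) = (2329784 - 3532648)/(11455 - 161120) = -1202864/(-149665) = -1202864*(-1/149665) = 1202864/149665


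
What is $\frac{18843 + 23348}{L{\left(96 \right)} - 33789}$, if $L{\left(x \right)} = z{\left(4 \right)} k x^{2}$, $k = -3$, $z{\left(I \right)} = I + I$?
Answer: $- \frac{42191}{254973} \approx -0.16547$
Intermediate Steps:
$z{\left(I \right)} = 2 I$
$L{\left(x \right)} = - 24 x^{2}$ ($L{\left(x \right)} = 2 \cdot 4 \left(-3\right) x^{2} = 8 \left(-3\right) x^{2} = - 24 x^{2}$)
$\frac{18843 + 23348}{L{\left(96 \right)} - 33789} = \frac{18843 + 23348}{- 24 \cdot 96^{2} - 33789} = \frac{42191}{\left(-24\right) 9216 - 33789} = \frac{42191}{-221184 - 33789} = \frac{42191}{-254973} = 42191 \left(- \frac{1}{254973}\right) = - \frac{42191}{254973}$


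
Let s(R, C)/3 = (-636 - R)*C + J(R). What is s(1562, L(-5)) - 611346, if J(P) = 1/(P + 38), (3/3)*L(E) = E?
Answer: -925401597/1600 ≈ -5.7838e+5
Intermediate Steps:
L(E) = E
J(P) = 1/(38 + P)
s(R, C) = 3/(38 + R) + 3*C*(-636 - R) (s(R, C) = 3*((-636 - R)*C + 1/(38 + R)) = 3*(C*(-636 - R) + 1/(38 + R)) = 3*(1/(38 + R) + C*(-636 - R)) = 3/(38 + R) + 3*C*(-636 - R))
s(1562, L(-5)) - 611346 = 3*(1 - 1*(-5)*(38 + 1562)*(636 + 1562))/(38 + 1562) - 611346 = 3*(1 - 1*(-5)*1600*2198)/1600 - 611346 = 3*(1/1600)*(1 + 17584000) - 611346 = 3*(1/1600)*17584001 - 611346 = 52752003/1600 - 611346 = -925401597/1600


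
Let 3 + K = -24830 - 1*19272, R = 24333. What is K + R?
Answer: -19772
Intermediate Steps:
K = -44105 (K = -3 + (-24830 - 1*19272) = -3 + (-24830 - 19272) = -3 - 44102 = -44105)
K + R = -44105 + 24333 = -19772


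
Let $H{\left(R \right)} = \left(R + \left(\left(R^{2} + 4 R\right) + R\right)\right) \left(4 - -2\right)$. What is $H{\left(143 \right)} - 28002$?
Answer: $99840$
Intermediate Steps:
$H{\left(R \right)} = 6 R^{2} + 36 R$ ($H{\left(R \right)} = \left(R + \left(R^{2} + 5 R\right)\right) \left(4 + 2\right) = \left(R^{2} + 6 R\right) 6 = 6 R^{2} + 36 R$)
$H{\left(143 \right)} - 28002 = 6 \cdot 143 \left(6 + 143\right) - 28002 = 6 \cdot 143 \cdot 149 - 28002 = 127842 - 28002 = 99840$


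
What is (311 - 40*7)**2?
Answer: 961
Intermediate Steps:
(311 - 40*7)**2 = (311 - 280)**2 = 31**2 = 961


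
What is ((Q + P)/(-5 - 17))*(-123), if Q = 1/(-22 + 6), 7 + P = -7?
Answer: -27675/352 ≈ -78.622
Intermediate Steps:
P = -14 (P = -7 - 7 = -14)
Q = -1/16 (Q = 1/(-16) = -1/16 ≈ -0.062500)
((Q + P)/(-5 - 17))*(-123) = ((-1/16 - 14)/(-5 - 17))*(-123) = -225/16/(-22)*(-123) = -225/16*(-1/22)*(-123) = (225/352)*(-123) = -27675/352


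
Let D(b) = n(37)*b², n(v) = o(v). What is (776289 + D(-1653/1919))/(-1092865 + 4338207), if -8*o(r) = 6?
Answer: 31675673649/132422934968 ≈ 0.23920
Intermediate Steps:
o(r) = -¾ (o(r) = -⅛*6 = -¾)
n(v) = -¾
D(b) = -3*b²/4
(776289 + D(-1653/1919))/(-1092865 + 4338207) = (776289 - 3*(-1653/1919)²/4)/(-1092865 + 4338207) = (776289 - 3*(-1653*1/1919)²/4)/3245342 = (776289 - 3*(-87/101)²/4)*(1/3245342) = (776289 - ¾*7569/10201)*(1/3245342) = (776289 - 22707/40804)*(1/3245342) = (31675673649/40804)*(1/3245342) = 31675673649/132422934968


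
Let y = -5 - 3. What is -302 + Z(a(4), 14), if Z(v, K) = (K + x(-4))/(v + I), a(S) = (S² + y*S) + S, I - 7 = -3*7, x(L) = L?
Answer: -3931/13 ≈ -302.38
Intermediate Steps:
y = -8
I = -14 (I = 7 - 3*7 = 7 - 21 = -14)
a(S) = S² - 7*S (a(S) = (S² - 8*S) + S = S² - 7*S)
Z(v, K) = (-4 + K)/(-14 + v) (Z(v, K) = (K - 4)/(v - 14) = (-4 + K)/(-14 + v))
-302 + Z(a(4), 14) = -302 + (-4 + 14)/(-14 + 4*(-7 + 4)) = -302 + 10/(-14 + 4*(-3)) = -302 + 10/(-14 - 12) = -302 + 10/(-26) = -302 - 1/26*10 = -302 - 5/13 = -3931/13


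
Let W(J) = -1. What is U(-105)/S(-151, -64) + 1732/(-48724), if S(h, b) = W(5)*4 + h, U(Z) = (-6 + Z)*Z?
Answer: -28407334/377611 ≈ -75.229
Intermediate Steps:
U(Z) = Z*(-6 + Z)
S(h, b) = -4 + h (S(h, b) = -1*4 + h = -4 + h)
U(-105)/S(-151, -64) + 1732/(-48724) = (-105*(-6 - 105))/(-4 - 151) + 1732/(-48724) = -105*(-111)/(-155) + 1732*(-1/48724) = 11655*(-1/155) - 433/12181 = -2331/31 - 433/12181 = -28407334/377611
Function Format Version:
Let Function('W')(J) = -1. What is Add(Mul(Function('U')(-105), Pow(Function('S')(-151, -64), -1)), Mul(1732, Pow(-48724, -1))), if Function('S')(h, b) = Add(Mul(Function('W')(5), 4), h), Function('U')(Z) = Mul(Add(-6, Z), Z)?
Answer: Rational(-28407334, 377611) ≈ -75.229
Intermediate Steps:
Function('U')(Z) = Mul(Z, Add(-6, Z))
Function('S')(h, b) = Add(-4, h) (Function('S')(h, b) = Add(Mul(-1, 4), h) = Add(-4, h))
Add(Mul(Function('U')(-105), Pow(Function('S')(-151, -64), -1)), Mul(1732, Pow(-48724, -1))) = Add(Mul(Mul(-105, Add(-6, -105)), Pow(Add(-4, -151), -1)), Mul(1732, Pow(-48724, -1))) = Add(Mul(Mul(-105, -111), Pow(-155, -1)), Mul(1732, Rational(-1, 48724))) = Add(Mul(11655, Rational(-1, 155)), Rational(-433, 12181)) = Add(Rational(-2331, 31), Rational(-433, 12181)) = Rational(-28407334, 377611)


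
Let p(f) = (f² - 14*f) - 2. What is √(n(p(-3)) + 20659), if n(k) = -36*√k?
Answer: √20407 ≈ 142.85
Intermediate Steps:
p(f) = -2 + f² - 14*f
√(n(p(-3)) + 20659) = √(-36*√(-2 + (-3)² - 14*(-3)) + 20659) = √(-36*√(-2 + 9 + 42) + 20659) = √(-36*√49 + 20659) = √(-36*7 + 20659) = √(-252 + 20659) = √20407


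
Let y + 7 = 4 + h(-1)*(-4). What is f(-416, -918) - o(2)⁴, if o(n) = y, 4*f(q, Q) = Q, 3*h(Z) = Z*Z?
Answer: -94301/162 ≈ -582.10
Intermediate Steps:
h(Z) = Z²/3 (h(Z) = (Z*Z)/3 = Z²/3)
f(q, Q) = Q/4
y = -13/3 (y = -7 + (4 + ((⅓)*(-1)²)*(-4)) = -7 + (4 + ((⅓)*1)*(-4)) = -7 + (4 + (⅓)*(-4)) = -7 + (4 - 4/3) = -7 + 8/3 = -13/3 ≈ -4.3333)
o(n) = -13/3
f(-416, -918) - o(2)⁴ = (¼)*(-918) - (-13/3)⁴ = -459/2 - 1*28561/81 = -459/2 - 28561/81 = -94301/162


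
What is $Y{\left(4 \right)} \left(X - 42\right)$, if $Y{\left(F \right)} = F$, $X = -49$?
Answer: $-364$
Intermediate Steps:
$Y{\left(4 \right)} \left(X - 42\right) = 4 \left(-49 - 42\right) = 4 \left(-91\right) = -364$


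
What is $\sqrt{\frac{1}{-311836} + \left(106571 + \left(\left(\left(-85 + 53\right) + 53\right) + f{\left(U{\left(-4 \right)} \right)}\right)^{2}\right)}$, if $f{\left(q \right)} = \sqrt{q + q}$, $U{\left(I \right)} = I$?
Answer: $\frac{\sqrt{53088009654713 + 41675010384 i \sqrt{2}}}{22274} \approx 327.11 + 0.18158 i$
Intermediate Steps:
$f{\left(q \right)} = \sqrt{2} \sqrt{q}$ ($f{\left(q \right)} = \sqrt{2 q} = \sqrt{2} \sqrt{q}$)
$\sqrt{\frac{1}{-311836} + \left(106571 + \left(\left(\left(-85 + 53\right) + 53\right) + f{\left(U{\left(-4 \right)} \right)}\right)^{2}\right)} = \sqrt{\frac{1}{-311836} + \left(106571 + \left(\left(\left(-85 + 53\right) + 53\right) + \sqrt{2} \sqrt{-4}\right)^{2}\right)} = \sqrt{- \frac{1}{311836} + \left(106571 + \left(\left(-32 + 53\right) + \sqrt{2} \cdot 2 i\right)^{2}\right)} = \sqrt{- \frac{1}{311836} + \left(106571 + \left(21 + 2 i \sqrt{2}\right)^{2}\right)} = \sqrt{\frac{33232674355}{311836} + \left(21 + 2 i \sqrt{2}\right)^{2}}$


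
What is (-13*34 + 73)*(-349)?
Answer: 128781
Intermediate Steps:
(-13*34 + 73)*(-349) = (-442 + 73)*(-349) = -369*(-349) = 128781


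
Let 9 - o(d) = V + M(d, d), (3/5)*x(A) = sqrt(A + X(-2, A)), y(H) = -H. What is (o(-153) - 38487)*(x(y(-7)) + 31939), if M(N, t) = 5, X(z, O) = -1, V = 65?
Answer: -1231184572 - 192740*sqrt(6)/3 ≈ -1.2313e+9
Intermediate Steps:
x(A) = 5*sqrt(-1 + A)/3 (x(A) = 5*sqrt(A - 1)/3 = 5*sqrt(-1 + A)/3)
o(d) = -61 (o(d) = 9 - (65 + 5) = 9 - 1*70 = 9 - 70 = -61)
(o(-153) - 38487)*(x(y(-7)) + 31939) = (-61 - 38487)*(5*sqrt(-1 - 1*(-7))/3 + 31939) = -38548*(5*sqrt(-1 + 7)/3 + 31939) = -38548*(5*sqrt(6)/3 + 31939) = -38548*(31939 + 5*sqrt(6)/3) = -1231184572 - 192740*sqrt(6)/3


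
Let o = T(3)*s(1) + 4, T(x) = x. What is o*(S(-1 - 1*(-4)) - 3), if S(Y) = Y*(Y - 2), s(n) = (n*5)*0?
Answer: 0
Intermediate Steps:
s(n) = 0 (s(n) = (5*n)*0 = 0)
S(Y) = Y*(-2 + Y)
o = 4 (o = 3*0 + 4 = 0 + 4 = 4)
o*(S(-1 - 1*(-4)) - 3) = 4*((-1 - 1*(-4))*(-2 + (-1 - 1*(-4))) - 3) = 4*((-1 + 4)*(-2 + (-1 + 4)) - 3) = 4*(3*(-2 + 3) - 3) = 4*(3*1 - 3) = 4*(3 - 3) = 4*0 = 0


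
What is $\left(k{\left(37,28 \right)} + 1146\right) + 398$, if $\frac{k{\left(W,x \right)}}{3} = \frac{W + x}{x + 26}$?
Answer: $\frac{27857}{18} \approx 1547.6$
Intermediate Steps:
$k{\left(W,x \right)} = \frac{3 \left(W + x\right)}{26 + x}$ ($k{\left(W,x \right)} = 3 \frac{W + x}{x + 26} = 3 \frac{W + x}{26 + x} = \frac{3 \left(W + x\right)}{26 + x}$)
$\left(k{\left(37,28 \right)} + 1146\right) + 398 = \left(\frac{3 \left(37 + 28\right)}{26 + 28} + 1146\right) + 398 = \left(3 \cdot \frac{1}{54} \cdot 65 + 1146\right) + 398 = \left(\frac{65}{18} + 1146\right) + 398 = \frac{20693}{18} + 398 = \frac{27857}{18}$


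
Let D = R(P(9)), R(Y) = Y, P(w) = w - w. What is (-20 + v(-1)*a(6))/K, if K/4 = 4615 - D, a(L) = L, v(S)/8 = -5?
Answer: -1/71 ≈ -0.014085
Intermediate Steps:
P(w) = 0
v(S) = -40 (v(S) = 8*(-5) = -40)
D = 0
K = 18460 (K = 4*(4615 - 1*0) = 4*(4615 + 0) = 4*4615 = 18460)
(-20 + v(-1)*a(6))/K = (-20 - 40*6)/18460 = (-20 - 240)*(1/18460) = -260*1/18460 = -1/71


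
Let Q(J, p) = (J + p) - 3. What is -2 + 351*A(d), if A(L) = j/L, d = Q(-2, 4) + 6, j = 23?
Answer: 8063/5 ≈ 1612.6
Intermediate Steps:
Q(J, p) = -3 + J + p
d = 5 (d = (-3 - 2 + 4) + 6 = -1 + 6 = 5)
A(L) = 23/L
-2 + 351*A(d) = -2 + 351*(23/5) = -2 + 8073/5 = 8063/5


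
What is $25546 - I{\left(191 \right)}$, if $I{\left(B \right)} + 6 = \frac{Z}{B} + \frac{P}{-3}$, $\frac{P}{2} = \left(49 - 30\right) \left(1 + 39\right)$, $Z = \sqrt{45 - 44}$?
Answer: $\frac{14931613}{573} \approx 26059.0$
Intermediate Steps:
$Z = 1$ ($Z = \sqrt{1} = 1$)
$P = 1520$ ($P = 2 \left(49 - 30\right) \left(1 + 39\right) = 2 \cdot 19 \cdot 40 = 2 \cdot 760 = 1520$)
$I{\left(B \right)} = - \frac{1538}{3} + \frac{1}{B}$ ($I{\left(B \right)} = -6 + \left(1 \frac{1}{B} + \frac{1520}{-3}\right) = -6 + \left(\frac{1}{B} + 1520 \left(- \frac{1}{3}\right)\right) = -6 - \left(\frac{1520}{3} - \frac{1}{B}\right) = - \frac{1538}{3} + \frac{1}{B}$)
$25546 - I{\left(191 \right)} = 25546 - \left(- \frac{1538}{3} + \frac{1}{191}\right) = 25546 - - \frac{293755}{573} = 25546 + \frac{293755}{573} = \frac{14931613}{573}$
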